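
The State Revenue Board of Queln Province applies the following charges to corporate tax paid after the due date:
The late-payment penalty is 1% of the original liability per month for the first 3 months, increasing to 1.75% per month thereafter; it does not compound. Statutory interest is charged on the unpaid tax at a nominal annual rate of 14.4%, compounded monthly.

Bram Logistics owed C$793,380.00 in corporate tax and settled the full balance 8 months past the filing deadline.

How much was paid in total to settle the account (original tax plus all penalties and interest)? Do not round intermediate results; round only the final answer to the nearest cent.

C$966,043.47

Penalty, months 1–3: 3 × 1% × C$793,380.00 = C$23,801.40
Penalty, months 4–8: 5 × 1.75% × C$793,380.00 = C$69,420.75
Interest (14.4%/yr ÷ 12 = 1.2%/month): C$793,380.00 × ((1 + 0.012)^8 − 1) = C$79,441.3247…
Total = C$793,380.00 + C$93,222.1500 + C$79,441.3247… = C$966,043.47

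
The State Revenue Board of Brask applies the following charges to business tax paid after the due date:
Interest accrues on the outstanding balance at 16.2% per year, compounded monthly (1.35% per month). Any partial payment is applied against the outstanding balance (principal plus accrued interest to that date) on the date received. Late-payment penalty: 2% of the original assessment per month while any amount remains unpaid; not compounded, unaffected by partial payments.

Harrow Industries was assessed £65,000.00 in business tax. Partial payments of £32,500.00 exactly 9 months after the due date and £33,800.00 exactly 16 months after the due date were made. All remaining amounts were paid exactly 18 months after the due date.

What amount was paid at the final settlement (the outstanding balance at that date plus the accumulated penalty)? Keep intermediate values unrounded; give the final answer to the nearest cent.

£34,757.24

Balance at month 9: £65,000.0000 × (1 + 0.0135)^9 = £73,337.6744…
After £32,500.00 payment: £73,337.6744… − £32,500.00 = £40,837.6744…
Balance at month 16: £40,837.6744… × (1 + 0.0135)^7 = £44,856.6951…
After £33,800.00 payment: £44,856.6951… − £33,800.00 = £11,056.6951…
Balance at month 18: £11,056.6951… × (1 + 0.0135)^2 = £11,357.2410…
Penalty: 18 × 2% × £65,000.00 = £23,400.00
Final settlement = outstanding balance + penalty = £11,357.2410… + £23,400.00 = £34,757.24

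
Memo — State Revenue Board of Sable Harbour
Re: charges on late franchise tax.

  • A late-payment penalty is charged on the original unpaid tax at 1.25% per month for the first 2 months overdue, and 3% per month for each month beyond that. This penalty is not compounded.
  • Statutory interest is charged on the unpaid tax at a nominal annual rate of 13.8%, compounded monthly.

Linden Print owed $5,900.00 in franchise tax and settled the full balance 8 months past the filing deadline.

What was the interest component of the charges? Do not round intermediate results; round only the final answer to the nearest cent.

Interest (13.8%/yr ÷ 12 = 1.15%/month): $5,900.00 × ((1 + 0.0115)^8 − 1) = $565.1575…

$565.16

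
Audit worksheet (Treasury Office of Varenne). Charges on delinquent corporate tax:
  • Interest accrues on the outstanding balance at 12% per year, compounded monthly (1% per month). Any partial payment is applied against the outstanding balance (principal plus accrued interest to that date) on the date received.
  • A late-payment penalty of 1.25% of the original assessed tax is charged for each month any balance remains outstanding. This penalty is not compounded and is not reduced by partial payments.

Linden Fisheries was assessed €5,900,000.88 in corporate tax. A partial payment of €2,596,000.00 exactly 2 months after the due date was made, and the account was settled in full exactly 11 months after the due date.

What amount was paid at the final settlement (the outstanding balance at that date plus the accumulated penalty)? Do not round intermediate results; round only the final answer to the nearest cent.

Balance at month 2: €5,900,000.8800 × (1 + 0.01)^2 = €6,018,590.8977…
After €2,596,000.00 payment: €6,018,590.8977… − €2,596,000.00 = €3,422,590.8977…
Balance at month 11: €3,422,590.8977… × (1 + 0.01)^9 = €3,743,237.2592…
Penalty: 11 × 1.25% × €5,900,000.88 = €811,250.12…
Final settlement = outstanding balance + penalty = €3,743,237.2592… + €811,250.12… = €4,554,487.38

€4,554,487.38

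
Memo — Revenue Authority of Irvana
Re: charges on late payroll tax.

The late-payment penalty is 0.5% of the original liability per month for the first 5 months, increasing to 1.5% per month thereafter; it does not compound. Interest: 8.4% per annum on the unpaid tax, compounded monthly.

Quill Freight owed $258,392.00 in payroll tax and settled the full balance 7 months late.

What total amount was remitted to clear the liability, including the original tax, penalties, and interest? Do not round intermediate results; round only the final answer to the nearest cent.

$285,533.78

Penalty, months 1–5: 5 × 0.5% × $258,392.00 = $6,459.80
Penalty, months 6–7: 2 × 1.5% × $258,392.00 = $7,751.76
Interest (8.4%/yr ÷ 12 = 0.7%/month): $258,392.00 × ((1 + 0.007)^7 − 1) = $12,930.2172…
Total = $258,392.00 + $14,211.5600 + $12,930.2172… = $285,533.78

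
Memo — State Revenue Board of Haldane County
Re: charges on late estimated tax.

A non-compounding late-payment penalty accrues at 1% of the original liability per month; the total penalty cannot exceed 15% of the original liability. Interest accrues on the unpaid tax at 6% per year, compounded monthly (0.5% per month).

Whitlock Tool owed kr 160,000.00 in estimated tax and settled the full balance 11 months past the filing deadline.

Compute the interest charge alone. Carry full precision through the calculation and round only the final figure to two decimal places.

Interest: kr 160,000.00 × ((1 + 0.005)^11 − 1) = kr 160,000.00 × 0.0563958… = kr 9,023.3332…

kr 9,023.33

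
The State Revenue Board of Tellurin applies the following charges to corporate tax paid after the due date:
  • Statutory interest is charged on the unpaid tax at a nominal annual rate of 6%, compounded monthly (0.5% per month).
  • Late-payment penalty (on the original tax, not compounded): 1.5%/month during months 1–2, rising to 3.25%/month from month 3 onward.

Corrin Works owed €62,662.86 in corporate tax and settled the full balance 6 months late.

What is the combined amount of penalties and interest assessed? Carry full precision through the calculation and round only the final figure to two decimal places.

€11,929.60

Penalty, months 1–2: 2 × 1.5% × €62,662.86 = €1,879.89…
Penalty, months 3–6: 4 × 3.25% × €62,662.86 = €8,146.17…
Interest: €62,662.86 × ((1 + 0.005)^6 − 1) = €62,662.86 × 0.0303775… = €1,903.5416…
Penalties + interest = €10,026.0576 + €1,903.5416… = €11,929.60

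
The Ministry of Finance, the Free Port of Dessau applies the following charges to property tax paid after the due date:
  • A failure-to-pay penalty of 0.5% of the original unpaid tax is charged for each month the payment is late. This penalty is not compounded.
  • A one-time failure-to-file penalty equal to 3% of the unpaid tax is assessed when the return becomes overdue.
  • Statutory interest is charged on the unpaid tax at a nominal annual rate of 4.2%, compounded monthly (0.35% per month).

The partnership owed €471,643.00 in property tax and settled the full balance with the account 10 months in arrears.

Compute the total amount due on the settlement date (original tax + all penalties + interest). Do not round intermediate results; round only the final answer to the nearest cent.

€526,144.38

Failure-to-file penalty: 3% × €471,643.00 = €14,149.29
Failure-to-pay penalty = 0.5% × €471,643.00 × 10 mo = €23,582.15
Interest: €471,643.00 × ((1 + 0.0035)^10 − 1) = €471,643.00 × 0.0355564… = €16,769.9397…
Total = €471,643.00 + €37,731.4400 + €16,769.9397… = €526,144.38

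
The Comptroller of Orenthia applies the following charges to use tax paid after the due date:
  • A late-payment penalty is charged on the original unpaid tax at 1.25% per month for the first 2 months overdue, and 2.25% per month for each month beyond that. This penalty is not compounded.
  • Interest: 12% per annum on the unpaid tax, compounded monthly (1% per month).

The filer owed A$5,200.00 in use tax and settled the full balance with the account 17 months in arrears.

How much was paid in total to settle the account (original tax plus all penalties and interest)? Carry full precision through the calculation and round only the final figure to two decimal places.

A$8,043.38

Penalty, months 1–2: 2 × 1.25% × A$5,200.00 = A$130.00
Penalty, months 3–17: 15 × 2.25% × A$5,200.00 = A$1,755.00
Interest: A$5,200.00 × ((1 + 0.01)^17 − 1) = A$5,200.00 × 0.1843044… = A$958.3830…
Total = A$5,200.00 + A$1,885.0000 + A$958.3830… = A$8,043.38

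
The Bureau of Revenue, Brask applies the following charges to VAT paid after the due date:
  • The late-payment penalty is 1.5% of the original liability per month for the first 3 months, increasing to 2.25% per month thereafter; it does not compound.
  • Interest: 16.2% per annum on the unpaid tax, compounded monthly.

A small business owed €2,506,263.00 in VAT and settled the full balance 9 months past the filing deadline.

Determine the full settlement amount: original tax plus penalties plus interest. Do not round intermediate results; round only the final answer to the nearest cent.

€3,278,873.49

Penalty, months 1–3: 3 × 1.5% × €2,506,263.00 = €112,781.84…
Penalty, months 4–9: 6 × 2.25% × €2,506,263.00 = €338,345.51…
Interest (16.2%/yr ÷ 12 = 1.35%/month): €2,506,263.00 × ((1 + 0.0135)^9 − 1) = €321,483.1510…
Total = €2,506,263.00 + €451,127.3400 + €321,483.1510… = €3,278,873.49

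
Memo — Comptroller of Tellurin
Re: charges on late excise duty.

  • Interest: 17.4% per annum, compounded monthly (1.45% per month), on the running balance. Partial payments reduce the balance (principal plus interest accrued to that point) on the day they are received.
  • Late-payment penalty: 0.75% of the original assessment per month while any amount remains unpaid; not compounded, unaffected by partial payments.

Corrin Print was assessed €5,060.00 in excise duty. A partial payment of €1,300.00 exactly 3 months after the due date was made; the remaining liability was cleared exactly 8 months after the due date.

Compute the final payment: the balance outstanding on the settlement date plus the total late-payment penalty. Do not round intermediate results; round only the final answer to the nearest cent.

€4,584.20

Balance at month 3: €5,060.0000 × (1 + 0.0145)^3 = €5,283.3170…
After €1,300.00 payment: €5,283.3170… − €1,300.00 = €3,983.3170…
Balance at month 8: €3,983.3170… × (1 + 0.0145)^5 = €4,280.6047…
Penalty: 8 × 0.75% × €5,060.00 = €303.60
Final settlement = outstanding balance + penalty = €4,280.6047… + €303.60 = €4,584.20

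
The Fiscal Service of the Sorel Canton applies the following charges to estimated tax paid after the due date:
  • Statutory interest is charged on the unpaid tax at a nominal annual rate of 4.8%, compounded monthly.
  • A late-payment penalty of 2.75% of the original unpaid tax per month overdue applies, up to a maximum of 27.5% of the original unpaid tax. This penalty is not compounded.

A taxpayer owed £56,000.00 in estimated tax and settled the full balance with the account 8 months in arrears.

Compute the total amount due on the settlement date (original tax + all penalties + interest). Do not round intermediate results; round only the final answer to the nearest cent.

£70,137.29

Penalty: 8 × 2.75% × £56,000.00 = £12,320.00 (below the 27.5% cap of £15,400.00)
Interest (4.8%/yr ÷ 12 = 0.4%/month): £56,000.00 × ((1 + 0.004)^8 − 1) = £1,817.2897…
Total = £56,000.00 + £12,320.0000 + £1,817.2897… = £70,137.29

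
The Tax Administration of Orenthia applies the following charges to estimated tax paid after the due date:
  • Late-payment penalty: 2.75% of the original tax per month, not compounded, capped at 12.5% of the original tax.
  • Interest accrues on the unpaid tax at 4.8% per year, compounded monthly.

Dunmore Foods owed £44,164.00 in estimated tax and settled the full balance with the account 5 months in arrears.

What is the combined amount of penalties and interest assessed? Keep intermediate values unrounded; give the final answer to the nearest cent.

£6,410.87

Penalty (uncapped): 5 × 2.75% × £44,164.00 = £6,072.55; cap = 12.5% × £44,164.00 = £5,520.50 → penalty = £5,520.50
Interest (4.8%/yr ÷ 12 = 0.4%/month): £44,164.00 × ((1 + 0.004)^5 − 1) = £890.3746…
Penalties + interest = £5,520.5000 + £890.3746… = £6,410.87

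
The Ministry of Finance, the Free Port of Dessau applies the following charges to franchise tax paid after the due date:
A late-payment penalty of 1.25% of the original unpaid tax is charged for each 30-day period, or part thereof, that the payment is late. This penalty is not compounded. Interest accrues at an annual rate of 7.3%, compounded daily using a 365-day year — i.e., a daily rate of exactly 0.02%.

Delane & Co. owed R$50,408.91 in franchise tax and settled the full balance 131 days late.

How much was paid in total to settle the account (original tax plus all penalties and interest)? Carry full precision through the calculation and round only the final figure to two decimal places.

Penalty periods: ⌈131/30⌉ = 5; penalty = 5 × 1.25% × R$50,408.91 = R$3,150.56…
Interest: R$50,408.91 × ((1 + 0.0002)^131 − 1) = R$50,408.91 × 0.02654355… = R$1,338.0313…
Total = R$50,408.91 + R$3,150.5569… + R$1,338.0313… = R$54,897.50

R$54,897.50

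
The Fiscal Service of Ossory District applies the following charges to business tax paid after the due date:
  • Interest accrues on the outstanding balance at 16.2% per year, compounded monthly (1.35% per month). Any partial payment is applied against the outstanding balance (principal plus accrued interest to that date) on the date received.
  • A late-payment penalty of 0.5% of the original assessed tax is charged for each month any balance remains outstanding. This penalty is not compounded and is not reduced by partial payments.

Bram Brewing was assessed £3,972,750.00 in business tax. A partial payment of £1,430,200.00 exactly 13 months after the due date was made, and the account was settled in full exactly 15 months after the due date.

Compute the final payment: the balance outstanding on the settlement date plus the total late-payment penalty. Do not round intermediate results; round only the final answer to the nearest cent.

£3,686,768.58

Balance at month 13: £3,972,750.0000 × (1 + 0.0135)^13 = £4,729,334.4291…
After £1,430,200.00 payment: £4,729,334.4291… − £1,430,200.00 = £3,299,134.4291…
Balance at month 15: £3,299,134.4291… × (1 + 0.0135)^2 = £3,388,812.3259…
Penalty: 15 × 0.5% × £3,972,750.00 = £297,956.25
Final settlement = outstanding balance + penalty = £3,388,812.3259… + £297,956.25 = £3,686,768.58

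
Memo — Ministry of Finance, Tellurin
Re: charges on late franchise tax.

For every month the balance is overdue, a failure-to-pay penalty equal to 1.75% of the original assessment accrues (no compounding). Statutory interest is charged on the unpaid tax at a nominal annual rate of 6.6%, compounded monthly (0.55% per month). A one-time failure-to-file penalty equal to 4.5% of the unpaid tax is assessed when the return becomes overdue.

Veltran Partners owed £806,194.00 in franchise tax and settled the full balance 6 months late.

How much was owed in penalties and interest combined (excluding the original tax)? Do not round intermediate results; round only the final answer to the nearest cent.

Failure-to-file penalty: 4.5% × £806,194.00 = £36,278.73
Failure-to-pay penalty: 6 × 1.75% × £806,194.00 = £84,650.37
Interest: £806,194.00 × ((1 + 0.0055)^6 − 1) = £806,194.00 × 0.0334571… = £26,972.9062…
Penalties + interest = £120,929.1000 + £26,972.9062… = £147,902.01

£147,902.01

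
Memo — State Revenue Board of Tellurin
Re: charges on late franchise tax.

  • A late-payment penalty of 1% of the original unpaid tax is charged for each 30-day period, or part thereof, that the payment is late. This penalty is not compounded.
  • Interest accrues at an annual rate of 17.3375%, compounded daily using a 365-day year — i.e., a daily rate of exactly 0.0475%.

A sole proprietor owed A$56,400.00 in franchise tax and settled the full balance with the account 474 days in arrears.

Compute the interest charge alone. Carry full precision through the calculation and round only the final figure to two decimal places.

A$14,237.82

Interest: A$56,400.00 × ((1 + 0.000475)^474 − 1) = A$56,400.00 × 0.25244363… = A$14,237.8205…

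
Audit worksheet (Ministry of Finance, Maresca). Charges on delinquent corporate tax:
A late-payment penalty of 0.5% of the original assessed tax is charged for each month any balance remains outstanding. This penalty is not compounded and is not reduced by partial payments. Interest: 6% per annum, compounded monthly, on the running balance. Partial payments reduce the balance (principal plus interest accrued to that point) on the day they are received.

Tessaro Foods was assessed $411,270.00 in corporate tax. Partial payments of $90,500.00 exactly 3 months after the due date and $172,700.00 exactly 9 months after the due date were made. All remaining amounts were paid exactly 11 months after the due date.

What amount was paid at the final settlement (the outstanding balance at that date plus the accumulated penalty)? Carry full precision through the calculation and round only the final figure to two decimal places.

Monthly rate = 6% ÷ 12 = 0.5%
Balance at month 3: $411,270.0000 × (1 + 0.005)^3 = $417,469.9467…
After $90,500.00 payment: $417,469.9467… − $90,500.00 = $326,969.9467…
Balance at month 9: $326,969.9467… × (1 + 0.005)^6 = $336,902.4793…
After $172,700.00 payment: $336,902.4793… − $172,700.00 = $164,202.4793…
Balance at month 11: $164,202.4793… × (1 + 0.005)^2 = $165,848.6091…
Penalty: 11 × 0.5% × $411,270.00 = $22,619.85
Final settlement = outstanding balance + penalty = $165,848.6091… + $22,619.85 = $188,468.46

$188,468.46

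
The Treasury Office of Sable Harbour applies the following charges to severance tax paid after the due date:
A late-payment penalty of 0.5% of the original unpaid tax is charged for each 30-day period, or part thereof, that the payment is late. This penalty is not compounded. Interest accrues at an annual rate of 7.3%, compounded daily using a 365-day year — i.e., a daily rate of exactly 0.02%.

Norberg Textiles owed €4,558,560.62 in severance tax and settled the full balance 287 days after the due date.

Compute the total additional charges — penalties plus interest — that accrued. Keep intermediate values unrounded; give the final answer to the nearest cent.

Penalty periods: ⌈287/30⌉ = 10; penalty = 10 × 0.5% × €4,558,560.62 = €227,928.03…
Interest: €4,558,560.62 × ((1 + 0.0002)^287 − 1) = €4,558,560.62 × 0.05907328… = €269,289.1240…
Penalties + interest = €227,928.0310 + €269,289.1240… = €497,217.15

€497,217.15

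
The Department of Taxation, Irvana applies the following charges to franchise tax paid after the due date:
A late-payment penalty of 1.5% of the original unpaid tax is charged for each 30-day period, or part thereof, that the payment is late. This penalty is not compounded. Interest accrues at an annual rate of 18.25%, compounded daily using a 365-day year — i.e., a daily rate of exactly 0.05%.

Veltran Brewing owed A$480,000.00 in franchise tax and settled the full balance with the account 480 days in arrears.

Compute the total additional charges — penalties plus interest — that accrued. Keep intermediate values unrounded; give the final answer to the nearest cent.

A$245,362.99

Penalty periods: ⌈480/30⌉ = 16; penalty = 16 × 1.5% × A$480,000.00 = A$115,200.00
Interest: A$480,000.00 × ((1 + 0.0005)^480 − 1) = A$480,000.00 × 0.27117290… = A$130,162.9935…
Penalties + interest = A$115,200.0000 + A$130,162.9935… = A$245,362.99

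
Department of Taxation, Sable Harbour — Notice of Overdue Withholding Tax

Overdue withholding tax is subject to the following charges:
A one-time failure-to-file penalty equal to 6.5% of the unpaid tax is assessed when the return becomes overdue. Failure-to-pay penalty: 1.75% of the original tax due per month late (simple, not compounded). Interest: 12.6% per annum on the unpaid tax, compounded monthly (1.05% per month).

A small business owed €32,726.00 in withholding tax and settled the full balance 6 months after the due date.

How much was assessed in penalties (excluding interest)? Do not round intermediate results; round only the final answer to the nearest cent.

€5,563.42

Failure-to-file penalty: 6.5% × €32,726.00 = €2,127.19
Failure-to-pay penalty = 1.75% × €32,726.00 × 6 mo = €3,436.23
Total penalty = €2,127.19 + €3,436.23 = €5,563.42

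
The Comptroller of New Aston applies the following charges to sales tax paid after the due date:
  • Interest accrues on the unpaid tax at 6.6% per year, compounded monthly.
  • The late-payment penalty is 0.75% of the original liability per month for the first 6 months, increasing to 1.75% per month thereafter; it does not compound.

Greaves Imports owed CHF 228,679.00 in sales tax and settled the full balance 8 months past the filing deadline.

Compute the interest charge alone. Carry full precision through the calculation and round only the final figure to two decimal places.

Interest (6.6%/yr ÷ 12 = 0.55%/month): CHF 228,679.00 × ((1 + 0.0055)^8 − 1) = CHF 10,257.7124…

CHF 10,257.71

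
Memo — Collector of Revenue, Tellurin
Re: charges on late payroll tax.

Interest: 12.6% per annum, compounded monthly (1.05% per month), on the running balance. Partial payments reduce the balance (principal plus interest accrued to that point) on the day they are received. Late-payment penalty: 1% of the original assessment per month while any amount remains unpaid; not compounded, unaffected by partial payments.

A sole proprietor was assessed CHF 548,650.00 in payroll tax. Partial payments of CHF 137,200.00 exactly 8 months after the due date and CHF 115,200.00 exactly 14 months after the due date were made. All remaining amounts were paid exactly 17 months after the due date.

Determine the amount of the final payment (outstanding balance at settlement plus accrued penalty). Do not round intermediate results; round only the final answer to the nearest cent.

CHF 478,938.65

Balance at month 8: CHF 548,650.0000 × (1 + 0.0105)^8 = CHF 596,466.3206…
After CHF 137,200.00 payment: CHF 596,466.3206… − CHF 137,200.00 = CHF 459,266.3206…
Balance at month 14: CHF 459,266.3206… × (1 + 0.0105)^6 = CHF 488,970.3278…
After CHF 115,200.00 payment: CHF 488,970.3278… − CHF 115,200.00 = CHF 373,770.3278…
Balance at month 17: CHF 373,770.3278… × (1 + 0.0105)^3 = CHF 385,668.1503…
Penalty: 17 × 1% × CHF 548,650.00 = CHF 93,270.50
Final settlement = outstanding balance + penalty = CHF 385,668.1503… + CHF 93,270.50 = CHF 478,938.65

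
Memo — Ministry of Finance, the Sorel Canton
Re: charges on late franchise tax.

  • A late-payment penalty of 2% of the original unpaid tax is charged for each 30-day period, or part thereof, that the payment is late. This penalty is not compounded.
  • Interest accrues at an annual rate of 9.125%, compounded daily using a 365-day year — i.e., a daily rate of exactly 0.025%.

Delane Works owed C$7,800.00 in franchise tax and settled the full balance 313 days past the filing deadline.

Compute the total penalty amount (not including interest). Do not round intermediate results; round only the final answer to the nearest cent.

Penalty periods: ⌈313/30⌉ = 11; penalty = 11 × 2% × C$7,800.00 = C$1,716.00

C$1,716.00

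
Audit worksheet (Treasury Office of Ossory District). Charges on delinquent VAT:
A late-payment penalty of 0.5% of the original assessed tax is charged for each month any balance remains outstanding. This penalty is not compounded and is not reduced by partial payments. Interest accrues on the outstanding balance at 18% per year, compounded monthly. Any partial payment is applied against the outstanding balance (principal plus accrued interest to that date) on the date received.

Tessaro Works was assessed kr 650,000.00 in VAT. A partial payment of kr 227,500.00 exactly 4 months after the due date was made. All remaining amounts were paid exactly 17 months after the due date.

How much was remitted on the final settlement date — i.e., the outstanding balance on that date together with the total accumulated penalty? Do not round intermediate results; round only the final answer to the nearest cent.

Monthly rate = 18% ÷ 12 = 1.5%
Balance at month 4: kr 650,000.0000 × (1 + 0.015)^4 = kr 689,886.3079…
After kr 227,500.00 payment: kr 689,886.3079… − kr 227,500.00 = kr 462,386.3079…
Balance at month 17: kr 462,386.3079… × (1 + 0.015)^13 = kr 561,130.0340…
Penalty: 17 × 0.5% × kr 650,000.00 = kr 55,250.00
Final settlement = outstanding balance + penalty = kr 561,130.0340… + kr 55,250.00 = kr 616,380.03

kr 616,380.03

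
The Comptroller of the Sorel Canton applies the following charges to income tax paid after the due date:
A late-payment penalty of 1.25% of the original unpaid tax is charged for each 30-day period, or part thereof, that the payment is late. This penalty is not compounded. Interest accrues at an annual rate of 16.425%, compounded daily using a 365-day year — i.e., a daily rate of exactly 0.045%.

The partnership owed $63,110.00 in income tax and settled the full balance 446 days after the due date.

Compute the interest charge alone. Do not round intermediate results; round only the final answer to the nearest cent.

Interest: $63,110.00 × ((1 + 0.00045)^446 − 1) = $63,110.00 × 0.22220286… = $14,023.2227…

$14,023.22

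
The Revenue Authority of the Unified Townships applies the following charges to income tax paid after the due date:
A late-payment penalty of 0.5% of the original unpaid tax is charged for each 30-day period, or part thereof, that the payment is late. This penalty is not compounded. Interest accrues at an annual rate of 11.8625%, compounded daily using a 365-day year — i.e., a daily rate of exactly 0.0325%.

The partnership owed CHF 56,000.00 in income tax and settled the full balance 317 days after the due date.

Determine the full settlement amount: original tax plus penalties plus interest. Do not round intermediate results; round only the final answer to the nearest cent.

CHF 65,156.03

Penalty periods: ⌈317/30⌉ = 11; penalty = 11 × 0.5% × CHF 56,000.00 = CHF 3,080.00
Interest: CHF 56,000.00 × ((1 + 0.000325)^317 − 1) = CHF 56,000.00 × 0.10850057… = CHF 6,076.0318…
Total = CHF 56,000.00 + CHF 3,080.0000 + CHF 6,076.0318… = CHF 65,156.03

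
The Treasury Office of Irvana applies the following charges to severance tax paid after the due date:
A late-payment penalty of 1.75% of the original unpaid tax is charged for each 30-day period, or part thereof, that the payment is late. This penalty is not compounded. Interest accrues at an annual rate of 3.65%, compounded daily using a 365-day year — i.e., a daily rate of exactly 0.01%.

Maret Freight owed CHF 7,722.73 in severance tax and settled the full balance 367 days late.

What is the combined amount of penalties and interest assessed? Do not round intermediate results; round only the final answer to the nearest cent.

Penalty periods: ⌈367/30⌉ = 13; penalty = 13 × 1.75% × CHF 7,722.73 = CHF 1,756.92…
Interest: CHF 7,722.73 × ((1 + 0.0001)^367 − 1) = CHF 7,722.73 × 0.03737986… = CHF 288.6745…
Penalties + interest = CHF 1,756.9211… + CHF 288.6745… = CHF 2,045.60

CHF 2,045.60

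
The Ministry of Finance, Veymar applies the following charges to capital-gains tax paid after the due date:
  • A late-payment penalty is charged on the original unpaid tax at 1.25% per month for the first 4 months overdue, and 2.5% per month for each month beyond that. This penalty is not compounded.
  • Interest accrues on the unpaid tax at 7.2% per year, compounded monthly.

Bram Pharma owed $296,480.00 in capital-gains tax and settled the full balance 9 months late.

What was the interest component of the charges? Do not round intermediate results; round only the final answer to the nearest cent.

Interest (7.2%/yr ÷ 12 = 0.6%/month): $296,480.00 × ((1 + 0.006)^9 − 1) = $16,399.5861…

$16,399.59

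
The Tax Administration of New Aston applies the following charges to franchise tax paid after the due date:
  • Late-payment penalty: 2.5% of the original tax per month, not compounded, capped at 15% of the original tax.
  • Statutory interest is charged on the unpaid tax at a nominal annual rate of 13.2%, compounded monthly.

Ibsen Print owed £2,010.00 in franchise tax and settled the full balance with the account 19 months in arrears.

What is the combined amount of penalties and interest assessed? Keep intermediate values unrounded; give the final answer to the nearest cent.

£765.89

Penalty (uncapped): 19 × 2.5% × £2,010.00 = £954.75; cap = 15% × £2,010.00 = £301.50 → penalty = £301.50
Interest (13.2%/yr ÷ 12 = 1.1%/month): £2,010.00 × ((1 + 0.011)^19 − 1) = £464.3892…
Penalties + interest = £301.5000 + £464.3892… = £765.89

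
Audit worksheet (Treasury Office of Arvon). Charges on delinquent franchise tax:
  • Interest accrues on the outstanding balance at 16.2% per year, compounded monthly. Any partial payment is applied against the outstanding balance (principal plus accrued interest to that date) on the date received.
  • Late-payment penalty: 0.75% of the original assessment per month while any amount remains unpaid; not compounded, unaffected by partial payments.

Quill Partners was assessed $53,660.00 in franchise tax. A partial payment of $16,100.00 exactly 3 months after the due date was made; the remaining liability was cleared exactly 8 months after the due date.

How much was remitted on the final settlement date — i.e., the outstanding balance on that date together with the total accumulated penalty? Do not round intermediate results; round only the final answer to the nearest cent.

$45,739.74

Monthly rate = 16.2% ÷ 12 = 1.35%
Balance at month 3: $53,660.0000 × (1 + 0.0135)^3 = $55,862.7006…
After $16,100.00 payment: $55,862.7006… − $16,100.00 = $39,762.7006…
Balance at month 8: $39,762.7006… × (1 + 0.0135)^5 = $42,520.1354…
Penalty: 8 × 0.75% × $53,660.00 = $3,219.60
Final settlement = outstanding balance + penalty = $42,520.1354… + $3,219.60 = $45,739.74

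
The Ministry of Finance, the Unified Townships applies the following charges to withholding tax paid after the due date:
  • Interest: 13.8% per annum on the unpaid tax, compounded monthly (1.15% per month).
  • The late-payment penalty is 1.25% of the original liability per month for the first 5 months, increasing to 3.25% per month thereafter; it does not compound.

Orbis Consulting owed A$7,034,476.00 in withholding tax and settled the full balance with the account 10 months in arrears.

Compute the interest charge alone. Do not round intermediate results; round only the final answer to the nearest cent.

Interest: A$7,034,476.00 × ((1 + 0.0115)^10 − 1) = A$7,034,476.00 × 0.1211375… = A$852,138.6893…

A$852,138.69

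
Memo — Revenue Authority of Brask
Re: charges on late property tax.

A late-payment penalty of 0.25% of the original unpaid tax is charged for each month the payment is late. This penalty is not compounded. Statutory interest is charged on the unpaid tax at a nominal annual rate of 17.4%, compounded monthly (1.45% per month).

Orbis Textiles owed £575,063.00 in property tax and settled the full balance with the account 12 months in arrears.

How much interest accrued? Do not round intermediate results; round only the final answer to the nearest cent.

Interest: £575,063.00 × ((1 + 0.0145)^12 − 1) = £575,063.00 × 0.1885696… = £108,439.3972…

£108,439.40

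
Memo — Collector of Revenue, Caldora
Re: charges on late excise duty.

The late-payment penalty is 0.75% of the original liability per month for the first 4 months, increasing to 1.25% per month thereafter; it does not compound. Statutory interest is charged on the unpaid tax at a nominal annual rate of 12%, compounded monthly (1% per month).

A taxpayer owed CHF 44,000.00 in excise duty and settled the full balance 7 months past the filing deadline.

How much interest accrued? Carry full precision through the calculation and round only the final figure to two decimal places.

CHF 3,173.96

Interest: CHF 44,000.00 × ((1 + 0.01)^7 − 1) = CHF 44,000.00 × 0.0721354… = CHF 3,173.9555…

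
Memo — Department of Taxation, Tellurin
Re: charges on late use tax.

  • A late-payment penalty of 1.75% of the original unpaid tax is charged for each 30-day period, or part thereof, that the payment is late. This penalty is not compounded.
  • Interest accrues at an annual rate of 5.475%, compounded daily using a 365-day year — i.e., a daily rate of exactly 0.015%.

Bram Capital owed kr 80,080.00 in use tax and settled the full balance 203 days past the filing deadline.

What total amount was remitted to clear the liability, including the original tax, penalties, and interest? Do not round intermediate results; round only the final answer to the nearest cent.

Penalty periods: ⌈203/30⌉ = 7; penalty = 7 × 1.75% × kr 80,080.00 = kr 9,809.80
Interest: kr 80,080.00 × ((1 + 0.00015)^203 − 1) = kr 80,080.00 × 0.03091599… = kr 2,475.7524…
Total = kr 80,080.00 + kr 9,809.8000 + kr 2,475.7524… = kr 92,365.55

kr 92,365.55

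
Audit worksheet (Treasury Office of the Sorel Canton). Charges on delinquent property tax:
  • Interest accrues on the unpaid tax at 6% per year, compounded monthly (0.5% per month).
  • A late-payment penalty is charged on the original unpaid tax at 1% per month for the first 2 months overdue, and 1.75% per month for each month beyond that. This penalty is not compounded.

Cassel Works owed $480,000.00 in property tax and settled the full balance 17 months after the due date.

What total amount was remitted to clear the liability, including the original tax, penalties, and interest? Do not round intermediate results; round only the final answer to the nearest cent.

$658,073.52

Penalty, months 1–2: 2 × 1% × $480,000.00 = $9,600.00
Penalty, months 3–17: 15 × 1.75% × $480,000.00 = $126,000.00
Interest: $480,000.00 × ((1 + 0.005)^17 − 1) = $480,000.00 × 0.0884865… = $42,473.5234…
Total = $480,000.00 + $135,600.0000 + $42,473.5234… = $658,073.52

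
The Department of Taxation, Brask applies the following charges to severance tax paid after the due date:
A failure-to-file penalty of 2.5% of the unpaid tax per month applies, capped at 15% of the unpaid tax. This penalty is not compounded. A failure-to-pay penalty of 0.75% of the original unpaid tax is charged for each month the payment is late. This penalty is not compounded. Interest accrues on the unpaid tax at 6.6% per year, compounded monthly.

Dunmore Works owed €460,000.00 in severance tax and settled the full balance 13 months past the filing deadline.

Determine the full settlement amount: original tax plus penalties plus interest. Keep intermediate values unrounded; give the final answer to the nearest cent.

€607,847.56

Failure-to-file: 13 × 2.5% × €460,000.00 = €149,500.00, capped at 15% × €460,000.00 = €69,000.00
Failure-to-pay penalty = 0.75% × €460,000.00 × 13 mo = €44,850.00
Interest (6.6%/yr ÷ 12 = 0.55%/month): €460,000.00 × ((1 + 0.0055)^13 − 1) = €33,997.5623…
Total = €460,000.00 + €113,850.0000 + €33,997.5623… = €607,847.56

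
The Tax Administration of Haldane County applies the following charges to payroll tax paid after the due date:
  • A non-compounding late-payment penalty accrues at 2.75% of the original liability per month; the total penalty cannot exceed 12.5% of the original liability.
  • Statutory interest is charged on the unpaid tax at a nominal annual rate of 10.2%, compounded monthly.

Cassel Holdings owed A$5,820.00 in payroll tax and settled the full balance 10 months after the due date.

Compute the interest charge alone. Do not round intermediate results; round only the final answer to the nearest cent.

A$514.06

Interest (10.2%/yr ÷ 12 = 0.85%/month): A$5,820.00 × ((1 + 0.0085)^10 − 1) = A$514.0576…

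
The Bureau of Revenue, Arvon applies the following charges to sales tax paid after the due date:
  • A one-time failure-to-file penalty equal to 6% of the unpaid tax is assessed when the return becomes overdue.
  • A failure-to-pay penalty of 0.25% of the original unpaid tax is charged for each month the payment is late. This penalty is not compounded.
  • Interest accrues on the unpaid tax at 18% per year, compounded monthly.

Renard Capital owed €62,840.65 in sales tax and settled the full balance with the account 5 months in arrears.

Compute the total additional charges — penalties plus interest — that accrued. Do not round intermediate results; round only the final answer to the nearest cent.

Failure-to-file penalty: 6% × €62,840.65 = €3,770.44…
Failure-to-pay penalty = 0.25% × €62,840.65 × 5 mo = €785.51…
Interest (18%/yr ÷ 12 = 1.5%/month): €62,840.65 × ((1 + 0.015)^5 − 1) = €4,856.5770…
Penalties + interest = €4,555.9471… + €4,856.5770… = €9,412.52

€9,412.52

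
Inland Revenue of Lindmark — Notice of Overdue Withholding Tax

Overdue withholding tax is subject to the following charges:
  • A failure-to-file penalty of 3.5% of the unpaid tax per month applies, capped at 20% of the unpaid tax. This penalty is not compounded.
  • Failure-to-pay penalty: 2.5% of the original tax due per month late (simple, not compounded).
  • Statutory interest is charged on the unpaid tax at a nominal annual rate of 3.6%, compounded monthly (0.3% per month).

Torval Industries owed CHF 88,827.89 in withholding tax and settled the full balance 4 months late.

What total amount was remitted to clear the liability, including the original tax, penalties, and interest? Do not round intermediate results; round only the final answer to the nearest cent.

CHF 111,217.32

Failure-to-file: 4 × 3.5% × CHF 88,827.89 = CHF 12,435.90… (under the 20% cap)
Failure-to-pay penalty: 4 × 2.5% × CHF 88,827.89 = CHF 8,882.79…
Interest: CHF 88,827.89 × ((1 + 0.003)^4 − 1) = CHF 88,827.89 × 0.0120541… = CHF 1,070.7410…
Total = CHF 88,827.89 + CHF 21,318.6936 + CHF 1,070.7410… = CHF 111,217.32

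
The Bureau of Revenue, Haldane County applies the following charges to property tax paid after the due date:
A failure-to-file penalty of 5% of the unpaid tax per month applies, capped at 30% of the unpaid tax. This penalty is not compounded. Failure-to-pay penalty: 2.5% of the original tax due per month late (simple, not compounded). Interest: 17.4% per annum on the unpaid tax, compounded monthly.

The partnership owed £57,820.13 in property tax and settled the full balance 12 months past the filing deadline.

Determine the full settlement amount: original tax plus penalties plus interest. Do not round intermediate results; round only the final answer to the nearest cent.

£103,415.33

Failure-to-file: 12 × 5% × £57,820.13 = £34,692.08…, capped at 30% × £57,820.13 = £17,346.04…
Failure-to-pay penalty = 2.5% × £57,820.13 × 12 mo = £17,346.04…
Interest (17.4%/yr ÷ 12 = 1.45%/month): £57,820.13 × ((1 + 0.0145)^12 − 1) = £10,903.1185…
Total = £57,820.13 + £34,692.0780 + £10,903.1185… = £103,415.33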